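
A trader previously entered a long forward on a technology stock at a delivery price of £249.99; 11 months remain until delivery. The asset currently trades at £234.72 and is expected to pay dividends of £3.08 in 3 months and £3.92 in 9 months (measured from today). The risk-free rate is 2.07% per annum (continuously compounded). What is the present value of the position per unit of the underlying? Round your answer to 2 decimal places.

-£17.49

PV(remaining dividends) I = 3.08·e^(−0.0207·3/12) + 3.92·e^(−0.0207·9/12) = 6.9237
Current forward F = (S − I)·e^(rT) = (234.72 − 6.9237)·e^(0.0207·11/12) = 227.7963 × 1.019156 = 232.1600
Value (long) = (F − K)·e^(−rT) = (232.1600 − 249.99) × 0.981204 = -17.4949
Value = -£17.49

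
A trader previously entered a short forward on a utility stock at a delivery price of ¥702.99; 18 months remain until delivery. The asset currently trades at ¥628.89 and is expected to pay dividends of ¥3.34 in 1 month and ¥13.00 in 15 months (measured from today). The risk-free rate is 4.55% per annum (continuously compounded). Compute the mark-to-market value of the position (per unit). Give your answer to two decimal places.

¥43.33

PV(remaining dividends) I = 3.34·e^(−0.0455·1/12) + 13.00·e^(−0.0455·15/12) = 15.6086
Current forward F = (S − I)·e^(rT) = (628.89 − 15.6086)·e^(0.0455·18/12) = 613.2814 × 1.070633 = 656.5993
Value (long) = (F − K)·e^(−rT) = (656.5993 − 702.99) × 0.934027 = -43.3302
Short position value = −(long value) = ¥43.33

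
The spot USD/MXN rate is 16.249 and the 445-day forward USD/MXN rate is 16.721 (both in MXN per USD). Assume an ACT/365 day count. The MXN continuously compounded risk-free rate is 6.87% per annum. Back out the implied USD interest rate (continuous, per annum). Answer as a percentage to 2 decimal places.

F = S·e^((r_MXN − r_USD)T) ⇒ r_USD = r_MXN − ln(F/S)/T
ln(16.721/16.249) = 0.028634; /(445/365) = 0.023486
r_USD = 0.0687 − 0.023486 = 0.045214
r_USD = 4.52%

4.52%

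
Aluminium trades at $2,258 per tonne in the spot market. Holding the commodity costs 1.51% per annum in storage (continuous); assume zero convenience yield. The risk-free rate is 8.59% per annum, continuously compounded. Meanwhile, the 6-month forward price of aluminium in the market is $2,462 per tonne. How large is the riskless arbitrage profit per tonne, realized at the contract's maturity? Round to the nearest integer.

Fair forward: F* = S·e^(carry·T), with carry = (r + u) = 0.0859 + 0.0151 = 0.1010
F* = 2258 · e^(0.1010 × 6/12) = 2258 · e^0.050500 = 2258 × 1.051797 = $2374.9576
Market $2462 > fair $2374.9576: forward overpriced → cash-and-carry (buy spot, short the forward).
At maturity, profit = |F_mkt − F*| = |2462 − 2374.9576| = $87 per tonne

$87 per tonne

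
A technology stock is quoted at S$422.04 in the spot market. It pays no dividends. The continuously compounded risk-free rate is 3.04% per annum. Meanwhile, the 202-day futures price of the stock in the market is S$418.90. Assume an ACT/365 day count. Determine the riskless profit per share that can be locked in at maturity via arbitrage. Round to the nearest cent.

S$10.30 per share

Fair futures: F* = S·e^(carry·T), with carry = r = 0.0304
F* = 422.04 · e^(0.0304 × 202/365) = 422.04 · e^0.016824 = 422.04 × 1.016966 = S$429.2003
Market S$418.90 < fair S$429.2003: forward underpriced → reverse cash-and-carry (short spot, go long the forward).
At maturity, profit = |F_mkt − F*| = |418.90 − 429.2003| = S$10.30 per share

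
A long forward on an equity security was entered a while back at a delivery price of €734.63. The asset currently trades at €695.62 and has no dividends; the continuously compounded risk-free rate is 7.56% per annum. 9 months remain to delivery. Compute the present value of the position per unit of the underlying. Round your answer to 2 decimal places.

€1.48

Current fair forward for the remaining 9 months: F = S·e^(r·T), r = 0.0756
F = 695.62 · e^(0.0756 × 9/12) = 695.62 × 1.058338 = 736.2011
Value of long forward = (F − K)·e^(−rT) = (736.2011 − 734.63) · e^(−0.0756·9/12)
= 1.5711 × 0.944877 = 1.48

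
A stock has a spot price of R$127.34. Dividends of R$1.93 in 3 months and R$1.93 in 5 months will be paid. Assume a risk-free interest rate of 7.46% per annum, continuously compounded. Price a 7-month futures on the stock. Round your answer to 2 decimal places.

PV(dividends) I = 1.93·e^(−0.0746·3/12) + 1.93·e^(−0.0746·5/12)
I = 1.8943 + 1.8709 = 3.7652
F = (S − I)·e^(rT) = (127.34 − 3.7652) · e^(0.0746·7/12)
= 123.5748 · e^0.043517 = 123.5748 × 1.044478 = R$129.07

R$129.07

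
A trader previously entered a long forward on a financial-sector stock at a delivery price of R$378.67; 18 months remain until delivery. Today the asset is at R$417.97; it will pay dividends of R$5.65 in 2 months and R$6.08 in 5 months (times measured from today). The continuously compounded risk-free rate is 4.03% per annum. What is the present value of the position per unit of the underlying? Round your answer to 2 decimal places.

R$49.92

PV(remaining dividends) I = 5.65·e^(−0.0403·2/12) + 6.08·e^(−0.0403·5/12) = 11.5909
Current forward F = (S − I)·e^(rT) = (417.97 − 11.5909)·e^(0.0403·18/12) = 406.3791 × 1.062314 = 431.7022
Value (long) = (F − K)·e^(−rT) = (431.7022 − 378.67) × 0.941341 = 49.9214
Value = R$49.92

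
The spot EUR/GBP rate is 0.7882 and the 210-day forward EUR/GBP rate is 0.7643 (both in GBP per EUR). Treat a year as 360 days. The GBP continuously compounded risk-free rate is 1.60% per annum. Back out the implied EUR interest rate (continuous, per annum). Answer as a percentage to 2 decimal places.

6.88%

F = S·e^((r_GBP − r_EUR)T) ⇒ r_EUR = r_GBP − ln(F/S)/T
ln(0.7643/0.7882) = -0.030791; /(210/360) = -0.052785
r_EUR = 0.0160 + 0.052785 = 0.068785
r_EUR = 6.88%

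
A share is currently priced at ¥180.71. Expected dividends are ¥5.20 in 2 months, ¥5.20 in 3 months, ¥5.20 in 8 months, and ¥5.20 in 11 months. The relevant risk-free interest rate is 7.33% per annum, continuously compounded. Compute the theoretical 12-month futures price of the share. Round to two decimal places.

PV(dividends) I = 5.20·e^(−0.0733·2/12) + 5.20·e^(−0.0733·3/12) + 5.20·e^(−0.0733·8/12) + 5.20·e^(−0.0733·11/12)
I = 5.1369 + 5.1056 + 4.9520 + 4.8621 = 20.0566
F = (S − I)·e^(rT) = (180.71 − 20.0566) · e^(0.0733·12/12)
= 160.6534 · e^0.073300 = 160.6534 × 1.076053 = ¥172.87

¥172.87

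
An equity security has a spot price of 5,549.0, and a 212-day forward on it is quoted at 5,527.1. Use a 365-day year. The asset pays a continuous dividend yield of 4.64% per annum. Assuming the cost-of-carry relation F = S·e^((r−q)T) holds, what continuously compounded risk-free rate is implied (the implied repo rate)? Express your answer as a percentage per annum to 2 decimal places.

3.96%

From F = S·e^((r−q)T): (r − q) = ln(F/S)/T
ln(5527.1/5549.0) = ln(0.996053) = -0.003955
(r − q) = -0.003955 / (212/365) = -0.006809
r = ln(F/S)/T + q = -0.006809 + 0.0464 = 0.039591
r = 3.96%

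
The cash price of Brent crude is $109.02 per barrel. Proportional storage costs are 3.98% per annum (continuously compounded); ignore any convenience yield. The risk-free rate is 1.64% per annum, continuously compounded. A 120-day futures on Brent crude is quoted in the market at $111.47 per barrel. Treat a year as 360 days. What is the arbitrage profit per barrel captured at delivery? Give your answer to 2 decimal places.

$0.39 per barrel

Fair futures: F* = S·e^(carry·T), with carry = (r + u) = 0.0164 + 0.0398 = 0.0562
F* = 109.02 · e^(0.0562 × 120/360) = 109.02 · e^0.018733 = 109.02 × 1.018910 = $111.0816
Market $111.47 > fair $111.0816: forward overpriced → cash-and-carry (buy spot, short the forward).
At maturity, profit = |F_mkt − F*| = |111.47 − 111.0816| = $0.39 per barrel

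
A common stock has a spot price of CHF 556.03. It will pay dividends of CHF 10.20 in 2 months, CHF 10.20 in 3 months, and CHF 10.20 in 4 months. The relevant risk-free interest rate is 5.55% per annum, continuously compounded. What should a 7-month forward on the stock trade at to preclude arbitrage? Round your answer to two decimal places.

CHF 543.15

PV(dividends) I = 10.20·e^(−0.0555·2/12) + 10.20·e^(−0.0555·3/12) + 10.20·e^(−0.0555·4/12)
I = 10.1061 + 10.0595 + 10.0130 = 30.1786
F = (S − I)·e^(rT) = (556.03 − 30.1786) · e^(0.0555·7/12)
= 525.8514 · e^0.032375 = 525.8514 × 1.032905 = CHF 543.15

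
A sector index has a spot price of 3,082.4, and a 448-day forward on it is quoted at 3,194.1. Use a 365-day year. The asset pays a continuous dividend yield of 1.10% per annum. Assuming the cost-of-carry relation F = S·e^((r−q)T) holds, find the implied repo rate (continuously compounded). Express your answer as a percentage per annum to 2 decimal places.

4.00%

From F = S·e^((r−q)T): (r − q) = ln(F/S)/T
ln(3194.1/3082.4) = ln(1.036238) = 0.035597
(r − q) = 0.035597 / (448/365) = 0.029002
r = ln(F/S)/T + q = 0.029002 + 0.0110 = 0.040002
r = 4.00%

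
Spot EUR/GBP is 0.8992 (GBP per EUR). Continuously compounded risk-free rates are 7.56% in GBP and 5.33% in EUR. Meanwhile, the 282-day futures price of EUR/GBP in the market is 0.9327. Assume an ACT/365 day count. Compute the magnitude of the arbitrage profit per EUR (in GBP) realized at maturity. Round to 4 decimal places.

0.0179 per EUR (in GBP)

Fair futures: F* = S·e^(carry·T), with carry = (r_GBP − r_EUR) = 0.0756 − 0.0533 = 0.0223
F* = 0.8992 · e^(0.0223 × 282/365) = 0.8992 · e^0.017229 = 0.8992 × 1.017378 = 0.9148
Market 0.9327 > fair 0.9148: forward overpriced → cash-and-carry (buy spot, short the forward).
At maturity, profit = |F_mkt − F*| = |0.9327 − 0.9148| = 0.0179 per EUR (in GBP)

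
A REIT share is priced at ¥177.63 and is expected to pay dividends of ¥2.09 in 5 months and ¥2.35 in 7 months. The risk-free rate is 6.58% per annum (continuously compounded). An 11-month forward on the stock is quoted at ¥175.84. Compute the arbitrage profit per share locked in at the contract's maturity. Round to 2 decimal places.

¥8.27 per share

PV(dividends) I = 2.09·e^(−0.0658·5/12) + 2.35·e^(−0.0658·7/12) = 4.2950
Fair forward F* = (S − I)·e^(rT) = (177.63 − 4.2950)·e^0.060317 = 173.3350 × 1.062173 = 184.1118
Market ¥175.84 < fair 184.1118: forward underpriced → reverse cash-and-carry (short the stock, invest proceeds at r, pay the dividends, go long the forward).
Profit at T = |F_mkt − F*| = |175.84 − 184.1118| = ¥8.27 per share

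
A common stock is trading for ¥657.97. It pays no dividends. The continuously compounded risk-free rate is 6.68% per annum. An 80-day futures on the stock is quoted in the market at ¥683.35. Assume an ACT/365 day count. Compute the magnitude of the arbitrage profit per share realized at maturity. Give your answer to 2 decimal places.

Fair futures: F* = S·e^(carry·T), with carry = r = 0.0668
F* = 657.97 · e^(0.0668 × 80/365) = 657.97 · e^0.014641 = 657.97 × 1.014749 = ¥667.6744
Market ¥683.35 > fair ¥667.6744: forward overpriced → cash-and-carry (buy spot, short the forward).
At maturity, profit = |F_mkt − F*| = |683.35 − 667.6744| = ¥15.68 per share

¥15.68 per share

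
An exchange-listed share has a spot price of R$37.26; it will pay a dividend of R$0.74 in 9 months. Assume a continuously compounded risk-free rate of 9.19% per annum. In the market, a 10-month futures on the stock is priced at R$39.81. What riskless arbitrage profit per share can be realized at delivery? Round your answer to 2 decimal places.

PV(dividends) I = 0.74·e^(−0.0919·9/12) = 0.6907
Fair futures F* = (S − I)·e^(rT) = (37.26 − 0.6907)·e^0.076583 = 36.5693 × 1.079592 = 39.4799
Market R$39.81 > fair 39.4799: forward overpriced → cash-and-carry (borrow at r, buy the stock and collect the dividends, short the forward).
Profit at T = |F_mkt − F*| = |39.81 − 39.4799| = R$0.33 per share

R$0.33 per share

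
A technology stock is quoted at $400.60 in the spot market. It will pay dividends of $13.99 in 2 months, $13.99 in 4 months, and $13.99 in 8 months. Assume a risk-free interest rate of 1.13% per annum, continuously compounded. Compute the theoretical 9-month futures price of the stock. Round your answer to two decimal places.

$361.87

PV(dividends) I = 13.99·e^(−0.0113·2/12) + 13.99·e^(−0.0113·4/12) + 13.99·e^(−0.0113·8/12)
I = 13.9637 + 13.9374 + 13.8850 = 41.7861
F = (S − I)·e^(rT) = (400.60 − 41.7861) · e^(0.0113·9/12)
= 358.8139 · e^0.008475 = 358.8139 × 1.008511 = $361.87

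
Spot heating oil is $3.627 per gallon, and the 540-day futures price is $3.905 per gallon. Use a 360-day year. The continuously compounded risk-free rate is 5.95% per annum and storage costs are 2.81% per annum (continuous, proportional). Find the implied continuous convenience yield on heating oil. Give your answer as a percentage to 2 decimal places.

3.84%

F = S·e^((r+u−y)T) ⇒ (r+u−y) = ln(F/S)/T
ln(3.905/3.627) = 0.073852; /T ⇒ 0.049235
y = r + u − ln(F/S)/T = 0.0595 + 0.0281 − 0.049235 = 0.038365
y = 3.84%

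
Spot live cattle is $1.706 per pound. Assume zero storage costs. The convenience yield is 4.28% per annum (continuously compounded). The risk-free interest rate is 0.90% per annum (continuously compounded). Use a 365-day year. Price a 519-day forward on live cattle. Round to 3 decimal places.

Net carry = r + u − y = 0.0090 + 0.0000 − 0.0428 = -0.0338
F = S·e^((r+u−y)T) = 1.706 · e^(-0.0338 × 519/365) = 1.706 · e^-0.048061
= 1.706 × 0.953076 = $1.626 per pound

$1.626 per pound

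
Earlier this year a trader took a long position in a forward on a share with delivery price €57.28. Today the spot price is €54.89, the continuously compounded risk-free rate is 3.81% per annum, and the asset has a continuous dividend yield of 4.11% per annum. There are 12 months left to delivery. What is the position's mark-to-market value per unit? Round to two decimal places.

-€2.46

Current fair forward for the remaining 12 months: F = S·e^((r − q)·T), (r − q) = 0.0381 − 0.0411 = -0.0030
F = 54.89 · e^(-0.0030 × 12/12) = 54.89 × 0.997004 = 54.7255
Value of long forward = (F − K)·e^(−rT) = (54.7255 − 57.28) · e^(−0.0381·12/12)
= -2.5545 × 0.962617 = -2.46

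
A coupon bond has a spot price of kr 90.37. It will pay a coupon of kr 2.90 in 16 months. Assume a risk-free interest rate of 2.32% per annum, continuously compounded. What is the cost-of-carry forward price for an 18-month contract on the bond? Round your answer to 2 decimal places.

kr 90.66

PV(coupons) I = 2.90·e^(−0.0232·16/12)
I = 2.8117
F = (S − I)·e^(rT) = (90.37 − 2.8117) · e^(0.0232·18/12)
= 87.5583 · e^0.034800 = 87.5583 × 1.035413 = kr 90.66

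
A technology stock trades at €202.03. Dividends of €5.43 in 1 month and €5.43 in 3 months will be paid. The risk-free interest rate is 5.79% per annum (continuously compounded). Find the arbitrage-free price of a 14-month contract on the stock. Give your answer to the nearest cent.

€204.64

PV(dividends) I = 5.43·e^(−0.0579·1/12) + 5.43·e^(−0.0579·3/12)
I = 5.4039 + 5.3520 = 10.7559
F = (S − I)·e^(rT) = (202.03 − 10.7559) · e^(0.0579·14/12)
= 191.2741 · e^0.067550 = 191.2741 × 1.069884 = €204.64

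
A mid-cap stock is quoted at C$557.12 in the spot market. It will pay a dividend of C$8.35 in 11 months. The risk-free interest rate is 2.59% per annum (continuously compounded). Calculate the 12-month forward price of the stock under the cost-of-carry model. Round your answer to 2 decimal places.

C$563.37

PV(dividends) I = 8.35·e^(−0.0259·11/12)
I = 8.1541
F = (S − I)·e^(rT) = (557.12 − 8.1541) · e^(0.0259·12/12)
= 548.9659 · e^0.025900 = 548.9659 × 1.026238 = C$563.37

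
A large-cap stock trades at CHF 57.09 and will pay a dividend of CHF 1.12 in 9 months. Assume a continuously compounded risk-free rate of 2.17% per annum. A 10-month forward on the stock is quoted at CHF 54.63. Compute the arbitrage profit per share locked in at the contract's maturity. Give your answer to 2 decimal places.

PV(dividends) I = 1.12·e^(−0.0217·9/12) = 1.1019
Fair forward F* = (S − I)·e^(rT) = (57.09 − 1.1019)·e^0.018083 = 55.9881 × 1.018247 = 57.0097
Market CHF 54.63 < fair 57.0097: forward underpriced → reverse cash-and-carry (short the stock, invest proceeds at r, pay the dividends, go long the forward).
Profit at T = |F_mkt − F*| = |54.63 − 57.0097| = CHF 2.38 per share

CHF 2.38 per share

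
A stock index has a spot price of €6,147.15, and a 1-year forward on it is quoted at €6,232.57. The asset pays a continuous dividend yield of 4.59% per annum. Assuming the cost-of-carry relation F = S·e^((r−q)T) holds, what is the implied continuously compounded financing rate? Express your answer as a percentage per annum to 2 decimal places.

5.97%

From F = S·e^((r−q)T): (r − q) = ln(F/S)/T
ln(6232.57/6147.15) = ln(1.013896) = 0.013800
(r − q) = 0.013800 / (1) = 0.013800
r = ln(F/S)/T + q = 0.013800 + 0.0459 = 0.059700
r = 5.97%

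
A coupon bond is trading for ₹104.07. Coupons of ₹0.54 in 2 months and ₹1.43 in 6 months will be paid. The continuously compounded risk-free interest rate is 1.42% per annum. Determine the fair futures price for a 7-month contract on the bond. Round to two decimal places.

₹102.96

PV(coupons) I = 0.54·e^(−0.0142·2/12) + 1.43·e^(−0.0142·6/12)
I = 0.5387 + 1.4199 = 1.9586
F = (S − I)·e^(rT) = (104.07 − 1.9586) · e^(0.0142·7/12)
= 102.1114 · e^0.008283 = 102.1114 × 1.008317 = ₹102.96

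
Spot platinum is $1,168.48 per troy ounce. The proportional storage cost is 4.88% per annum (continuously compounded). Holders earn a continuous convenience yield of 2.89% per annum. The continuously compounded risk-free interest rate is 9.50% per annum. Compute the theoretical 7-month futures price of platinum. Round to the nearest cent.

$1,249.48 per troy ounce

Net carry = r + u − y = 0.0950 + 0.0488 − 0.0289 = 0.1149
F = S·e^((r+u−y)T) = 1168.48 · e^(0.1149 × 7/12) = 1168.48 · e^0.06702500
= 1168.48 × 1.06932221 = $1,249.48 per troy ounce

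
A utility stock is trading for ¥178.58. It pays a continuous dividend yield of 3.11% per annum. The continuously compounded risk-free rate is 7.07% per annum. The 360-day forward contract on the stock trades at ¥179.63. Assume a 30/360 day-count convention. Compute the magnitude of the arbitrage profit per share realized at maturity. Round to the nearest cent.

Fair forward: F* = S·e^(carry·T), with carry = (r − q) = 0.0707 − 0.0311 = 0.0396
F* = 178.58 · e^(0.0396 × 360/360) = 178.58 · e^0.039600 = 178.58 × 1.040395 = ¥185.7937
Market ¥179.63 < fair ¥185.7937: forward underpriced → reverse cash-and-carry (short spot, go long the forward).
At maturity, profit = |F_mkt − F*| = |179.63 − 185.7937| = ¥6.16 per share

¥6.16 per share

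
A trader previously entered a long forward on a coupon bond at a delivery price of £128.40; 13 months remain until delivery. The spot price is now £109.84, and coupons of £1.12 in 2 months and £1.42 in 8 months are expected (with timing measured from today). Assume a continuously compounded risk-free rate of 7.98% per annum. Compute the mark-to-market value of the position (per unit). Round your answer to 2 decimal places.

-£10.38

PV(remaining coupons) I = 1.12·e^(−0.0798·2/12) + 1.42·e^(−0.0798·8/12) = 2.4516
Current forward F = (S − I)·e^(rT) = (109.84 − 2.4516)·e^(0.0798·13/12) = 107.3884 × 1.090297 = 117.0853
Value (long) = (F − K)·e^(−rT) = (117.0853 − 128.40) × 0.917181 = -10.3776
Value = -£10.38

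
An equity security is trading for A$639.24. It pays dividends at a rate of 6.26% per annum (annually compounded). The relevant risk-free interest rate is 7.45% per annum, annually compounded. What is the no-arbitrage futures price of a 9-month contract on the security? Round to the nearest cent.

A$644.60

F = S · (1+r)^T / (1+q)^T
= 639.24 × 1.055370 / 1.046592 = 639.24 × 1.008387
F = A$644.60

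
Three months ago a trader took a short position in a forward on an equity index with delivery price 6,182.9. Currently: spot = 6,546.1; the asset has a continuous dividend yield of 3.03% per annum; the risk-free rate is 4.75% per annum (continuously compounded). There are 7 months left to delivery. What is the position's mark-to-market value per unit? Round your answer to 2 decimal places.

Current fair forward for the remaining 7 months: F = S·e^((r − q)·T), (r − q) = 0.0475 − 0.0303 = 0.0172
F = 6546.1 · e^(0.0172 × 7/12) = 6546.1 × 1.01008384 = 6612.1098
Value of long forward = (F − K)·e^(−rT) = (6612.1098 − 6182.9) · e^(−0.0475·7/12)
= 429.2098 × 0.97267202 = 417.48
Short position value = −(long value) = -417.48

-417.48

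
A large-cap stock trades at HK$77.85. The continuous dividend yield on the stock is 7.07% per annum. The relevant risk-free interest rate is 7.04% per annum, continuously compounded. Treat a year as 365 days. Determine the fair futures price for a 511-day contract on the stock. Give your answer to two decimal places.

HK$77.82

F = S·e^((r − q)T) = 77.85 · e^((0.0704 − 0.0707) × 511/365)
= 77.85 · e^-0.000420 = 77.85 × 0.999580
F = HK$77.82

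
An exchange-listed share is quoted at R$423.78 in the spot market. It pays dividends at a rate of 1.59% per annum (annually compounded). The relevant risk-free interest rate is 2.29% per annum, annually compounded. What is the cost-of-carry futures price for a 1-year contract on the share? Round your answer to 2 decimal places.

R$426.70

F = S · (1+r)^T / (1+q)^T
= 423.78 × 1.022900 / 1.015900 = 423.78 × 1.006890
F = R$426.70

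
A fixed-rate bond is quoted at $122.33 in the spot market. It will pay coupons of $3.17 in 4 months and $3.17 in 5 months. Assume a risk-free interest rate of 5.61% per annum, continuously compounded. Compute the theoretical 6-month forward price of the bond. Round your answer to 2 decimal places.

PV(coupons) I = 3.17·e^(−0.0561·4/12) + 3.17·e^(−0.0561·5/12)
I = 3.1113 + 3.0968 = 6.2081
F = (S − I)·e^(rT) = (122.33 − 6.2081) · e^(0.0561·6/12)
= 116.1219 · e^0.028050 = 116.1219 × 1.028447 = $119.43

$119.43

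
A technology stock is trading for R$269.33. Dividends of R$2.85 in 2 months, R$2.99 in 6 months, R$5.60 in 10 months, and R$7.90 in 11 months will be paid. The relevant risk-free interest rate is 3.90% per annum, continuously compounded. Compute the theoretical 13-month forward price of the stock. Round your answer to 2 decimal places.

PV(dividends) I = 2.85·e^(−0.0390·2/12) + 2.99·e^(−0.0390·6/12) + 5.60·e^(−0.0390·10/12) + 7.90·e^(−0.0390·11/12)
I = 2.8315 + 2.9323 + 5.4209 + 7.6226 = 18.8073
F = (S − I)·e^(rT) = (269.33 − 18.8073) · e^(0.0390·13/12)
= 250.5227 · e^0.042250 = 250.5227 × 1.043155 = R$261.33

R$261.33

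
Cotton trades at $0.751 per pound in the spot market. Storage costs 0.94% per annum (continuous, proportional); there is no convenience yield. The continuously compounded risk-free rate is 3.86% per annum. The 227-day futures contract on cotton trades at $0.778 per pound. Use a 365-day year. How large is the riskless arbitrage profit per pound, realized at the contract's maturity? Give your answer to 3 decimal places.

Fair futures: F* = S·e^(carry·T), with carry = (r + u) = 0.0386 + 0.0094 = 0.0480
F* = 0.751 · e^(0.0480 × 227/365) = 0.751 · e^0.029852 = 0.751 × 1.030302 = $0.7738
Market $0.778 > fair $0.7738: forward overpriced → cash-and-carry (buy spot, short the forward).
At maturity, profit = |F_mkt − F*| = |0.778 − 0.7738| = $0.004 per pound

$0.004 per pound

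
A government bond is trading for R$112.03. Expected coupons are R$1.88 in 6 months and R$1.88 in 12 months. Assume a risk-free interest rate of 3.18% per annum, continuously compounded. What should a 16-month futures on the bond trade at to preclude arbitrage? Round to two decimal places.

R$113.05

PV(coupons) I = 1.88·e^(−0.0318·6/12) + 1.88·e^(−0.0318·12/12)
I = 1.8503 + 1.8212 = 3.6715
F = (S − I)·e^(rT) = (112.03 − 3.6715) · e^(0.0318·16/12)
= 108.3585 · e^0.042400 = 108.3585 × 1.043312 = R$113.05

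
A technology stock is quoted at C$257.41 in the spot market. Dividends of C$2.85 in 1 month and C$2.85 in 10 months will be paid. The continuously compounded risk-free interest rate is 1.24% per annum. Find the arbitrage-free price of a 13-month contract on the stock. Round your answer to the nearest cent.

C$255.15

PV(dividends) I = 2.85·e^(−0.0124·1/12) + 2.85·e^(−0.0124·10/12)
I = 2.8471 + 2.8207 = 5.6678
F = (S − I)·e^(rT) = (257.41 − 5.6678) · e^(0.0124·13/12)
= 251.7422 · e^0.013433 = 251.7422 × 1.013524 = C$255.15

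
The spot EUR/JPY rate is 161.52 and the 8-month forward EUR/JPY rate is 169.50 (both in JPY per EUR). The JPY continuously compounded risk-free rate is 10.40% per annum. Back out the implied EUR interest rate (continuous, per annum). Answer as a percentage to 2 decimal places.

F = S·e^((r_JPY − r_EUR)T) ⇒ r_EUR = r_JPY − ln(F/S)/T
ln(169.50/161.52) = 0.048224; /(8/12) = 0.072336
r_EUR = 0.1040 − 0.072336 = 0.031664
r_EUR = 3.17%

3.17%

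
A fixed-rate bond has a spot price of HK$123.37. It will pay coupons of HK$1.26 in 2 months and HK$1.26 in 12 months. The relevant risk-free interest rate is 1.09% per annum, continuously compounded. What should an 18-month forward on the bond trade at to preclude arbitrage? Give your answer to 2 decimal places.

HK$122.86

PV(coupons) I = 1.26·e^(−0.0109·2/12) + 1.26·e^(−0.0109·12/12)
I = 1.2577 + 1.2463 = 2.5040
F = (S − I)·e^(rT) = (123.37 − 2.5040) · e^(0.0109·18/12)
= 120.8660 · e^0.016350 = 120.8660 × 1.016484 = HK$122.86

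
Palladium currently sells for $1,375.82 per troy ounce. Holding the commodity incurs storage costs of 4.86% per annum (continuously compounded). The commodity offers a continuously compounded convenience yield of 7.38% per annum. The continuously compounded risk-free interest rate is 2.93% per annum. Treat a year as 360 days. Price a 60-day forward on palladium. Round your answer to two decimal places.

Net carry = r + u − y = 0.0293 + 0.0486 − 0.0738 = 0.0041
F = S·e^((r+u−y)T) = 1375.82 · e^(0.0041 × 60/360) = 1375.82 · e^0.00068333
= 1375.82 × 1.00068356 = $1,376.76 per troy ounce

$1,376.76 per troy ounce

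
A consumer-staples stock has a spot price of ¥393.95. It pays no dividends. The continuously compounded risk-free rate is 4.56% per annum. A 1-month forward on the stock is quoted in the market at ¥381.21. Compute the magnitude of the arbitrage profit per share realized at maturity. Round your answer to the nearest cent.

Fair forward: F* = S·e^(carry·T), with carry = r = 0.0456
F* = 393.95 · e^(0.0456 × 1/12) = 393.95 · e^0.003800 = 393.95 × 1.003807 = ¥395.4498
Market ¥381.21 < fair ¥395.4498: forward underpriced → reverse cash-and-carry (short spot, go long the forward).
At maturity, profit = |F_mkt − F*| = |381.21 − 395.4498| = ¥14.24 per share

¥14.24 per share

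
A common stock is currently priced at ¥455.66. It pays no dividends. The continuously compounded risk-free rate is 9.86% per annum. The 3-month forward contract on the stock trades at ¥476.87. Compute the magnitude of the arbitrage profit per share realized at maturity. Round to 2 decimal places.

Fair forward: F* = S·e^(carry·T), with carry = r = 0.0986
F* = 455.66 · e^(0.0986 × 3/12) = 455.66 · e^0.024650 = 455.66 × 1.024956 = ¥467.0315
Market ¥476.87 > fair ¥467.0315: forward overpriced → cash-and-carry (buy spot, short the forward).
At maturity, profit = |F_mkt − F*| = |476.87 − 467.0315| = ¥9.84 per share

¥9.84 per share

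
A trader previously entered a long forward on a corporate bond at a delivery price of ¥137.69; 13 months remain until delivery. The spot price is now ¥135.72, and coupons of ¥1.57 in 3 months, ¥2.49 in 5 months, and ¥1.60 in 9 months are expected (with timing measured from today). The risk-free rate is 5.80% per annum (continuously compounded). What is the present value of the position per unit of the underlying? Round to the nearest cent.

¥0.91

PV(remaining coupons) I = 1.57·e^(−0.0580·3/12) + 2.49·e^(−0.0580·5/12) + 1.60·e^(−0.0580·9/12) = 5.5098
Current forward F = (S − I)·e^(rT) = (135.72 − 5.5098)·e^(0.0580·13/12) = 130.2102 × 1.064849 = 138.6542
Value (long) = (F − K)·e^(−rT) = (138.6542 − 137.69) × 0.939100 = 0.9055
Value = ¥0.91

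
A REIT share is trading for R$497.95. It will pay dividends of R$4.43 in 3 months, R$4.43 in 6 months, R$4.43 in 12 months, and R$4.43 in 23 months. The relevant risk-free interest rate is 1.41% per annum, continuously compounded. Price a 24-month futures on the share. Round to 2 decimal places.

R$494.20

PV(dividends) I = 4.43·e^(−0.0141·3/12) + 4.43·e^(−0.0141·6/12) + 4.43·e^(−0.0141·12/12) + 4.43·e^(−0.0141·23/12)
I = 4.4144 + 4.3989 + 4.3680 + 4.3119 = 17.4932
F = (S − I)·e^(rT) = (497.95 − 17.4932) · e^(0.0141·24/12)
= 480.4568 · e^0.028200 = 480.4568 × 1.028601 = R$494.20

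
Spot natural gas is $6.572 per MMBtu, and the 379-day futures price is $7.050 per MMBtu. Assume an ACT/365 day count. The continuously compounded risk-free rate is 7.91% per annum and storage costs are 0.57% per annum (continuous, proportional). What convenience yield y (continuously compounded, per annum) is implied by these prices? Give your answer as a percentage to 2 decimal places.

F = S·e^((r+u−y)T) ⇒ (r+u−y) = ln(F/S)/T
ln(7.050/6.572) = 0.070209; /T ⇒ 0.067616
y = r + u − ln(F/S)/T = 0.0791 + 0.0057 − 0.067616 = 0.017184
y = 1.72%

1.72%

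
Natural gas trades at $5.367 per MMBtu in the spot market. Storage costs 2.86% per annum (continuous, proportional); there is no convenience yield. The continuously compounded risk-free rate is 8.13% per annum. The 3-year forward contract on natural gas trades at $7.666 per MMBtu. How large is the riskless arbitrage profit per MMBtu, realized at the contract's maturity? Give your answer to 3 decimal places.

Fair forward: F* = S·e^(carry·T), with carry = (r + u) = 0.0813 + 0.0286 = 0.1099
F* = 5.367 · e^(0.1099 × 3) = 5.367 · e^0.329700 = 5.367 × 1.390551 = $7.4631
Market $7.666 > fair $7.4631: forward overpriced → cash-and-carry (buy spot, short the forward).
At maturity, profit = |F_mkt − F*| = |7.666 − 7.4631| = $0.203 per MMBtu

$0.203 per MMBtu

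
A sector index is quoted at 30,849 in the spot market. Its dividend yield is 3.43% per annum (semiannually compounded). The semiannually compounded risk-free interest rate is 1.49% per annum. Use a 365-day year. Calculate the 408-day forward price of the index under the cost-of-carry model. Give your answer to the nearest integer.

F = S · (1+r/2)^(2T) / (1+q/2)^(2T)
= 30849 × 1.016732 / 1.038748 = 30849 × 0.978805
F = 30,195

30,195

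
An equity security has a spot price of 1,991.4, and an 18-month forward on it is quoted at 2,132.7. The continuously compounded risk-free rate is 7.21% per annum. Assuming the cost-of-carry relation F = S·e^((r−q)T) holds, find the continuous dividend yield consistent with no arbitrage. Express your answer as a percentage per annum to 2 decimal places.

2.64%

From F = S·e^((r−q)T): (r − q) = ln(F/S)/T
ln(2132.7/1991.4) = ln(1.070955) = 0.068551
(r − q) = 0.068551 / (18/12) = 0.045701
q = r − ln(F/S)/T = 0.0721 − 0.045701 = 0.026399
q = 2.64%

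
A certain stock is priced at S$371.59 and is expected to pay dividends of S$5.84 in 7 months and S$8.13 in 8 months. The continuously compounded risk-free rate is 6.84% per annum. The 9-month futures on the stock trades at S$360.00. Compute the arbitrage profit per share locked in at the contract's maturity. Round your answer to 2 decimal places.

S$17.07 per share

PV(dividends) I = 5.84·e^(−0.0684·7/12) + 8.13·e^(−0.0684·8/12) = 13.3792
Fair futures F* = (S − I)·e^(rT) = (371.59 − 13.3792)·e^0.051300 = 358.2108 × 1.052639 = 377.0667
Market S$360.00 < fair 377.0667: forward underpriced → reverse cash-and-carry (short the stock, invest proceeds at r, pay the dividends, go long the forward).
Profit at T = |F_mkt − F*| = |360.00 − 377.0667| = S$17.07 per share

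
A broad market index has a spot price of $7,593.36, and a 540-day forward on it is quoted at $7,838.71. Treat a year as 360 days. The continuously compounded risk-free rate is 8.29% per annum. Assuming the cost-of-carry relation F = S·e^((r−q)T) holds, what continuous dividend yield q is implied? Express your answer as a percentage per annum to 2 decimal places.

6.17%

From F = S·e^((r−q)T): (r − q) = ln(F/S)/T
ln(7838.71/7593.36) = ln(1.032311) = 0.031800
(r − q) = 0.031800 / (540/360) = 0.021200
q = r − ln(F/S)/T = 0.0829 − 0.021200 = 0.061700
q = 6.17%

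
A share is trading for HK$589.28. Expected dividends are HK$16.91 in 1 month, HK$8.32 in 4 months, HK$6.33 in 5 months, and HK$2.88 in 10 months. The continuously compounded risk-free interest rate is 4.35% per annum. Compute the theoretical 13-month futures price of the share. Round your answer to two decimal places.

PV(dividends) I = 16.91·e^(−0.0435·1/12) + 8.32·e^(−0.0435·4/12) + 6.33·e^(−0.0435·5/12) + 2.88·e^(−0.0435·10/12)
I = 16.8488 + 8.2002 + 6.2163 + 2.7775 = 34.0428
F = (S − I)·e^(rT) = (589.28 − 34.0428) · e^(0.0435·13/12)
= 555.2372 · e^0.047125 = 555.2372 × 1.048253 = HK$582.03

HK$582.03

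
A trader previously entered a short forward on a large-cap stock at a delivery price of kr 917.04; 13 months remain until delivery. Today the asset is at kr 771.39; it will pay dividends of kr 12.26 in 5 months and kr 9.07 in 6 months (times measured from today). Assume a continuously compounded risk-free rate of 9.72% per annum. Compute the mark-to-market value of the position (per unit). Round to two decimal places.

kr 74.41

PV(remaining dividends) I = 12.26·e^(−0.0972·5/12) + 9.07·e^(−0.0972·6/12) = 20.4131
Current forward F = (S − I)·e^(rT) = (771.39 − 20.4131)·e^(0.0972·13/12) = 750.9769 × 1.111044 = 834.3684
Value (long) = (F − K)·e^(−rT) = (834.3684 − 917.04) × 0.900054 = -74.4089
Short position value = −(long value) = kr 74.41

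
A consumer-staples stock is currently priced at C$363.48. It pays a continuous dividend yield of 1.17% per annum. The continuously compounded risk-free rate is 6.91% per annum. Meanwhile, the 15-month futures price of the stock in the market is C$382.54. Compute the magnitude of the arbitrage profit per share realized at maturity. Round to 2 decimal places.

Fair futures: F* = S·e^(carry·T), with carry = (r − q) = 0.0691 − 0.0117 = 0.0574
F* = 363.48 · e^(0.0574 × 15/12) = 363.48 · e^0.071750 = 363.48 × 1.074387 = C$390.5182
Market C$382.54 < fair C$390.5182: forward underpriced → reverse cash-and-carry (short spot, go long the forward).
At maturity, profit = |F_mkt − F*| = |382.54 − 390.5182| = C$7.98 per share

C$7.98 per share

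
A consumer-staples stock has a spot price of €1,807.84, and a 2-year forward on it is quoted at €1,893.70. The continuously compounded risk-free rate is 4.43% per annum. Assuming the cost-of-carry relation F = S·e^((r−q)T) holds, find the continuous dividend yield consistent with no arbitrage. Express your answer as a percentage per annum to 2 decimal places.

From F = S·e^((r−q)T): (r − q) = ln(F/S)/T
ln(1893.70/1807.84) = ln(1.047493) = 0.046400
(r − q) = 0.046400 / (2) = 0.023200
q = r − ln(F/S)/T = 0.0443 − 0.023200 = 0.021100
q = 2.11%

2.11%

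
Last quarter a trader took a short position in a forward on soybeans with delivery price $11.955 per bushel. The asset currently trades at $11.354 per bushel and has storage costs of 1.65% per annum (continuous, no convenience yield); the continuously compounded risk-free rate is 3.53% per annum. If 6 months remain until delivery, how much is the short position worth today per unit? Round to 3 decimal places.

Current fair forward for the remaining 6 months: F = S·e^((r + u)·T), (r + u) = 0.0353 + 0.0165 = 0.0518
F = 11.354 · e^(0.0518 × 6/12) = 11.354 × 1.026238 = 11.6519
Value of long forward = (F − K)·e^(−rT) = (11.6519 − 11.955) · e^(−0.0353·6/12)
= -0.3031 × 0.982505 = -0.298
Short position value = −(long value) = $0.298

$0.298 per bushel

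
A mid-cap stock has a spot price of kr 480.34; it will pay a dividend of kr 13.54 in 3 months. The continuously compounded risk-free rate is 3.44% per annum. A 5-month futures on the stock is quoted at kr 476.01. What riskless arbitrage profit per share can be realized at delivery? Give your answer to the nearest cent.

kr 2.35 per share

PV(dividends) I = 13.54·e^(−0.0344·3/12) = 13.4241
Fair futures F* = (S − I)·e^(rT) = (480.34 − 13.4241)·e^0.014333 = 466.9159 × 1.014436 = 473.6563
Market kr 476.01 > fair 473.6563: forward overpriced → cash-and-carry (borrow at r, buy the stock and collect the dividends, short the forward).
Profit at T = |F_mkt − F*| = |476.01 − 473.6563| = kr 2.35 per share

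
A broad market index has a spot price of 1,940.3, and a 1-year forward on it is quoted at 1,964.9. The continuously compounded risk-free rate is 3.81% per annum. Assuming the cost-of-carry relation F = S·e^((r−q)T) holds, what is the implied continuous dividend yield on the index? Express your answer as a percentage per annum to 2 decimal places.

From F = S·e^((r−q)T): (r − q) = ln(F/S)/T
ln(1964.9/1940.3) = ln(1.012678) = 0.012598
(r − q) = 0.012598 / (1) = 0.012598
q = r − ln(F/S)/T = 0.0381 − 0.012598 = 0.025502
q = 2.55%

2.55%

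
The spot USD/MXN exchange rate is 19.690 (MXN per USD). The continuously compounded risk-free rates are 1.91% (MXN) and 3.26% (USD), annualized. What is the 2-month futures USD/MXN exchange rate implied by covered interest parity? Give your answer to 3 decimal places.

19.646

F = S·e^((r_MXN − r_USD)T) = 19.690 · e^((0.0191 − 0.0326) × 2/12)
= 19.690 · e^-0.002250 = 19.690 × 0.997753
F = 19.646 MXN per USD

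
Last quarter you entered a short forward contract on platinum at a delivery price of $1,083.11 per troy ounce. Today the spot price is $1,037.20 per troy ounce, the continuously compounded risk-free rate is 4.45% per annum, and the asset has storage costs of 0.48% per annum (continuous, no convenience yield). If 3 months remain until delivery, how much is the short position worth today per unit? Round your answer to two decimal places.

Current fair forward for the remaining 3 months: F = S·e^((r + u)·T), (r + u) = 0.0445 + 0.0048 = 0.0493
F = 1037.20 · e^(0.0493 × 3/12) = 1037.20 × 1.01240127 = 1050.0626
Value of long forward = (F − K)·e^(−rT) = (1050.0626 − 1083.11) · e^(−0.0445·3/12)
= -33.0474 × 0.98893665 = -32.68
Short position value = −(long value) = $32.68

$32.68 per troy ounce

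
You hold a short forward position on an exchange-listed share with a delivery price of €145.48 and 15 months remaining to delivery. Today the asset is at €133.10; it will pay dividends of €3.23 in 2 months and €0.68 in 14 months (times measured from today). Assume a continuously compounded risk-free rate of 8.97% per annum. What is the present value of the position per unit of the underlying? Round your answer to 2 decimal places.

PV(remaining dividends) I = 3.23·e^(−0.0897·2/12) + 0.68·e^(−0.0897·14/12) = 3.7945
Current forward F = (S − I)·e^(rT) = (133.10 − 3.7945)·e^(0.0897·15/12) = 129.3055 × 1.118653 = 144.6480
Value (long) = (F − K)·e^(−rT) = (144.6480 − 145.48) × 0.893933 = -0.7438
Short position value = −(long value) = €0.74

€0.74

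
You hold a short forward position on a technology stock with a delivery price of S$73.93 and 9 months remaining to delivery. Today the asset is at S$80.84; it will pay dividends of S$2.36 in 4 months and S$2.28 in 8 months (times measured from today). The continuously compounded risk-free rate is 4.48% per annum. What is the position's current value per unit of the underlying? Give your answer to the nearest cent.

-S$4.81

PV(remaining dividends) I = 2.36·e^(−0.0448·4/12) + 2.28·e^(−0.0448·8/12) = 4.5379
Current forward F = (S − I)·e^(rT) = (80.84 − 4.5379)·e^(0.0448·9/12) = 76.3021 × 1.034171 = 78.9094
Value (long) = (F − K)·e^(−rT) = (78.9094 − 73.93) × 0.966958 = 4.8149
Short position value = −(long value) = -S$4.81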